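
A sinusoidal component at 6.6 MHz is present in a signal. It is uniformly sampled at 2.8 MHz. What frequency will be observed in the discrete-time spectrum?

6.6 MHz mod fs = 1 MHz.
1 MHz ≤ fs/2 = 1.4 MHz, appears at 1 MHz.

1 MHz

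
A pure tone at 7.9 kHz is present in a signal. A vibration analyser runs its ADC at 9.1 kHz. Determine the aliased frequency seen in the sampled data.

1.2 kHz

7.9 kHz > fs/2 = 4.55 kHz, folds to fs − 7.9 kHz = 1.2 kHz.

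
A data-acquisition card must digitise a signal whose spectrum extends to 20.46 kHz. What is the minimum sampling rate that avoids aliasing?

40.92 kHz

Nyquist rate = 2 × 20.46 kHz = 40.92 kHz.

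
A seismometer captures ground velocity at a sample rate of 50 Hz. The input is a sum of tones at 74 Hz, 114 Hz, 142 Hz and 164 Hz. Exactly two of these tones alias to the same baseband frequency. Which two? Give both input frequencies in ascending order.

114 Hz, 164 Hz

fs/2 = 25 Hz.
74 Hz mod fs = 24 Hz.
24 Hz ≤ fs/2 = 25 Hz, appears at 24 Hz.
114 Hz mod fs = 14 Hz.
14 Hz ≤ fs/2 = 25 Hz, appears at 14 Hz.
142 Hz mod fs = 42 Hz.
42 Hz > fs/2 = 25 Hz, folds to fs − 42 Hz = 8 Hz.
164 Hz mod fs = 14 Hz.
14 Hz ≤ fs/2 = 25 Hz, appears at 14 Hz.
114 Hz and 164 Hz both map to 14 Hz.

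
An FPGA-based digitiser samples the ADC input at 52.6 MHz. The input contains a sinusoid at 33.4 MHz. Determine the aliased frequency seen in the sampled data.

19.2 MHz

33.4 MHz > fs/2 = 26.3 MHz, folds to fs − 33.4 MHz = 19.2 MHz.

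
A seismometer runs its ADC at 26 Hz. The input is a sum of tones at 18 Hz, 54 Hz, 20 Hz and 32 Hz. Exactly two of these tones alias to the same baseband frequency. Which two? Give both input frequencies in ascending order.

fs/2 = 13 Hz.
18 Hz > fs/2 = 13 Hz, folds to fs − 18 Hz = 8 Hz.
54 Hz mod fs = 2 Hz.
2 Hz ≤ fs/2 = 13 Hz, appears at 2 Hz.
20 Hz > fs/2 = 13 Hz, folds to fs − 20 Hz = 6 Hz.
32 Hz mod fs = 6 Hz.
6 Hz ≤ fs/2 = 13 Hz, appears at 6 Hz.
20 Hz and 32 Hz both map to 6 Hz.

20 Hz, 32 Hz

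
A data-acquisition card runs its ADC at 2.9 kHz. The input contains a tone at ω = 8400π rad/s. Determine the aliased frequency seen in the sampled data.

ω = 8400π rad/s → f = ω/(2π) = 4200 Hz = 4.2 kHz.
4.2 kHz mod fs = 1.3 kHz.
1.3 kHz ≤ fs/2 = 1.45 kHz, appears at 1.3 kHz.

1.3 kHz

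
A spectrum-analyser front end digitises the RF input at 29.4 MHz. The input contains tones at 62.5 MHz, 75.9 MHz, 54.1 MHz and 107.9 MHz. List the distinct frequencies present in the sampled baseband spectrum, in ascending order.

fs/2 = 14.7 MHz.
62.5 MHz mod fs = 3.7 MHz.
3.7 MHz ≤ fs/2 = 14.7 MHz, appears at 3.7 MHz.
75.9 MHz mod fs = 17.1 MHz.
17.1 MHz > fs/2 = 14.7 MHz, folds to fs − 17.1 MHz = 12.3 MHz.
54.1 MHz mod fs = 24.7 MHz.
24.7 MHz > fs/2 = 14.7 MHz, folds to fs − 24.7 MHz = 4.7 MHz.
107.9 MHz mod fs = 19.7 MHz.
19.7 MHz > fs/2 = 14.7 MHz, folds to fs − 19.7 MHz = 9.7 MHz.
Distinct values: {3.7 MHz, 4.7 MHz, 9.7 MHz, 12.3 MHz}.

3.7 MHz, 4.7 MHz, 9.7 MHz, 12.3 MHz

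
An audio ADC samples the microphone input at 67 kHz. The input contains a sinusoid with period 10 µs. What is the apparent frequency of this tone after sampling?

33 kHz

T = 10 µs → f = 1/T = 100 kHz.
100 kHz mod fs = 33 kHz.
33 kHz ≤ fs/2 = 33.5 kHz, appears at 33 kHz.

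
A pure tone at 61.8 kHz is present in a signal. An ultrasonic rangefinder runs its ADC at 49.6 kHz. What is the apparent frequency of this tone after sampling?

12.2 kHz

61.8 kHz mod fs = 12.2 kHz.
12.2 kHz ≤ fs/2 = 24.8 kHz, appears at 12.2 kHz.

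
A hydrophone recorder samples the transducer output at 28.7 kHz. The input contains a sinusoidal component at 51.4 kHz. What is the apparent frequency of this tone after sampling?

51.4 kHz mod fs = 22.7 kHz.
22.7 kHz > fs/2 = 14.35 kHz, folds to fs − 22.7 kHz = 6 kHz.

6 kHz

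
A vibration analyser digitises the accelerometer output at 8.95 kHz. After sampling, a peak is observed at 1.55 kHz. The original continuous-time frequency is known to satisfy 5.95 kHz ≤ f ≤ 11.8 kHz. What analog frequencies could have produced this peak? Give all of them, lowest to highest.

7.4 kHz, 10.5 kHz

Frequencies that alias to 1.55 kHz are k·fs ± 1.55 kHz for integer k ≥ 0.
k=0: 1.55 kHz.
k=1: 7.4 kHz, 10.5 kHz.
k=2: 16.35 kHz, 19.45 kHz.
Within [5.95 kHz, 11.8 kHz]: 7.4 kHz, 10.5 kHz.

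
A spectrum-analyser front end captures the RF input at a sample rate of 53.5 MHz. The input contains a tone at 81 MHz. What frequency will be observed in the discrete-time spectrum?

81 MHz mod fs = 27.5 MHz.
27.5 MHz > fs/2 = 26.75 MHz, folds to fs − 27.5 MHz = 26 MHz.

26 MHz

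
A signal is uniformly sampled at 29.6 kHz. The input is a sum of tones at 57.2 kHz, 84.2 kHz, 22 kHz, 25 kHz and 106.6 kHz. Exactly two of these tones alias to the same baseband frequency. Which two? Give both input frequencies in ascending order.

fs/2 = 14.8 kHz.
57.2 kHz mod fs = 27.6 kHz.
27.6 kHz > fs/2 = 14.8 kHz, folds to fs − 27.6 kHz = 2 kHz.
84.2 kHz mod fs = 25 kHz.
25 kHz > fs/2 = 14.8 kHz, folds to fs − 25 kHz = 4.6 kHz.
22 kHz > fs/2 = 14.8 kHz, folds to fs − 22 kHz = 7.6 kHz.
25 kHz > fs/2 = 14.8 kHz, folds to fs − 25 kHz = 4.6 kHz.
106.6 kHz mod fs = 17.8 kHz.
17.8 kHz > fs/2 = 14.8 kHz, folds to fs − 17.8 kHz = 11.8 kHz.
25 kHz and 84.2 kHz both map to 4.6 kHz.

25 kHz, 84.2 kHz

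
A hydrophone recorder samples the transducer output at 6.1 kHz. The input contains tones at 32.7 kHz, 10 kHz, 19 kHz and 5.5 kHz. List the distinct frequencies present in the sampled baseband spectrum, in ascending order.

0.6 kHz, 0.7 kHz, 2.2 kHz

fs/2 = 3.05 kHz.
32.7 kHz mod fs = 2.2 kHz.
2.2 kHz ≤ fs/2 = 3.05 kHz, appears at 2.2 kHz.
10 kHz mod fs = 3.9 kHz.
3.9 kHz > fs/2 = 3.05 kHz, folds to fs − 3.9 kHz = 2.2 kHz.
19 kHz mod fs = 0.7 kHz.
0.7 kHz ≤ fs/2 = 3.05 kHz, appears at 0.7 kHz.
5.5 kHz > fs/2 = 3.05 kHz, folds to fs − 5.5 kHz = 0.6 kHz.
Distinct values: {0.6 kHz, 0.7 kHz, 2.2 kHz}.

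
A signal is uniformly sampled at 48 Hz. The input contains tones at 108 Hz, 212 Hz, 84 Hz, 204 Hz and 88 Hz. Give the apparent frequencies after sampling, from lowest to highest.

8 Hz, 12 Hz, 20 Hz

fs/2 = 24 Hz.
108 Hz mod fs = 12 Hz.
12 Hz ≤ fs/2 = 24 Hz, appears at 12 Hz.
212 Hz mod fs = 20 Hz.
20 Hz ≤ fs/2 = 24 Hz, appears at 20 Hz.
84 Hz mod fs = 36 Hz.
36 Hz > fs/2 = 24 Hz, folds to fs − 36 Hz = 12 Hz.
204 Hz mod fs = 12 Hz.
12 Hz ≤ fs/2 = 24 Hz, appears at 12 Hz.
88 Hz mod fs = 40 Hz.
40 Hz > fs/2 = 24 Hz, folds to fs − 40 Hz = 8 Hz.
Distinct values: {8 Hz, 12 Hz, 20 Hz}.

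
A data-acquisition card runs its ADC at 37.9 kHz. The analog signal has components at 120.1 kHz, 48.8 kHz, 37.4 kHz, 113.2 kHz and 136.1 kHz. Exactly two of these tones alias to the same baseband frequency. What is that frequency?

0.5 kHz

fs/2 = 18.95 kHz.
120.1 kHz mod fs = 6.4 kHz.
6.4 kHz ≤ fs/2 = 18.95 kHz, appears at 6.4 kHz.
48.8 kHz mod fs = 10.9 kHz.
10.9 kHz ≤ fs/2 = 18.95 kHz, appears at 10.9 kHz.
37.4 kHz > fs/2 = 18.95 kHz, folds to fs − 37.4 kHz = 0.5 kHz.
113.2 kHz mod fs = 37.4 kHz.
37.4 kHz > fs/2 = 18.95 kHz, folds to fs − 37.4 kHz = 0.5 kHz.
136.1 kHz mod fs = 22.4 kHz.
22.4 kHz > fs/2 = 18.95 kHz, folds to fs − 22.4 kHz = 15.5 kHz.
37.4 kHz and 113.2 kHz both map to 0.5 kHz.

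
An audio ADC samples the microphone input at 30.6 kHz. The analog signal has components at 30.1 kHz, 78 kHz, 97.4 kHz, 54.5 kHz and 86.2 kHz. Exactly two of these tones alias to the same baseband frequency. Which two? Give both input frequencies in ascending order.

86.2 kHz, 97.4 kHz

fs/2 = 15.3 kHz.
30.1 kHz > fs/2 = 15.3 kHz, folds to fs − 30.1 kHz = 0.5 kHz.
78 kHz mod fs = 16.8 kHz.
16.8 kHz > fs/2 = 15.3 kHz, folds to fs − 16.8 kHz = 13.8 kHz.
97.4 kHz mod fs = 5.6 kHz.
5.6 kHz ≤ fs/2 = 15.3 kHz, appears at 5.6 kHz.
54.5 kHz mod fs = 23.9 kHz.
23.9 kHz > fs/2 = 15.3 kHz, folds to fs − 23.9 kHz = 6.7 kHz.
86.2 kHz mod fs = 25 kHz.
25 kHz > fs/2 = 15.3 kHz, folds to fs − 25 kHz = 5.6 kHz.
86.2 kHz and 97.4 kHz both map to 5.6 kHz.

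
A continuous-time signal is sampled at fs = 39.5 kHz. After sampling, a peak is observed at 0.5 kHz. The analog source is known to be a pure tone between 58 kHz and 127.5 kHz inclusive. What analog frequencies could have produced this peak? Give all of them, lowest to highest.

Frequencies that alias to 0.5 kHz are k·fs ± 0.5 kHz for integer k ≥ 0.
k=0: 0.5 kHz.
k=1: 39 kHz, 40 kHz.
k=2: 78.5 kHz, 79.5 kHz.
k=3: 118 kHz, 119 kHz.
k=4: 157.5 kHz, 158.5 kHz.
Within [58 kHz, 127.5 kHz]: 78.5 kHz, 79.5 kHz, 118 kHz, 119 kHz.

78.5 kHz, 79.5 kHz, 118 kHz, 119 kHz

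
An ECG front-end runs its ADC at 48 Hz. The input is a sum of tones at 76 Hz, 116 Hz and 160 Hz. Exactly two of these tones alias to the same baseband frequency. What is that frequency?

fs/2 = 24 Hz.
76 Hz mod fs = 28 Hz.
28 Hz > fs/2 = 24 Hz, folds to fs − 28 Hz = 20 Hz.
116 Hz mod fs = 20 Hz.
20 Hz ≤ fs/2 = 24 Hz, appears at 20 Hz.
160 Hz mod fs = 16 Hz.
16 Hz ≤ fs/2 = 24 Hz, appears at 16 Hz.
76 Hz and 116 Hz both map to 20 Hz.

20 Hz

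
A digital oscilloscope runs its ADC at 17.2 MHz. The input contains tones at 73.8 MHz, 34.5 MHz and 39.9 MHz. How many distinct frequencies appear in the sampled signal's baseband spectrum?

3

fs/2 = 8.6 MHz.
73.8 MHz mod fs = 5 MHz.
5 MHz ≤ fs/2 = 8.6 MHz, appears at 5 MHz.
34.5 MHz mod fs = 0.1 MHz.
0.1 MHz ≤ fs/2 = 8.6 MHz, appears at 0.1 MHz.
39.9 MHz mod fs = 5.5 MHz.
5.5 MHz ≤ fs/2 = 8.6 MHz, appears at 5.5 MHz.
Distinct values: {0.1 MHz, 5 MHz, 5.5 MHz} → 3.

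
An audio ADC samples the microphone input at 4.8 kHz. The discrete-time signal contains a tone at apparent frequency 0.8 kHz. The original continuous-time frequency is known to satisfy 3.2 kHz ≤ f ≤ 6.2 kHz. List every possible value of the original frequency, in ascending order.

4 kHz, 5.6 kHz

Frequencies that alias to 0.8 kHz are k·fs ± 0.8 kHz for integer k ≥ 0.
k=0: 0.8 kHz.
k=1: 4 kHz, 5.6 kHz.
k=2: 8.8 kHz, 10.4 kHz.
Within [3.2 kHz, 6.2 kHz]: 4 kHz, 5.6 kHz.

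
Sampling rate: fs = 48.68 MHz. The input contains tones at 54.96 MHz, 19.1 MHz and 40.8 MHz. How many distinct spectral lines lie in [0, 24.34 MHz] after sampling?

3

fs/2 = 24.34 MHz.
54.96 MHz mod fs = 6.28 MHz.
6.28 MHz ≤ fs/2 = 24.34 MHz, appears at 6.28 MHz.
19.1 MHz ≤ fs/2 = 24.34 MHz, passes unchanged.
40.8 MHz > fs/2 = 24.34 MHz, folds to fs − 40.8 MHz = 7.88 MHz.
Distinct values: {6.28 MHz, 7.88 MHz, 19.1 MHz} → 3.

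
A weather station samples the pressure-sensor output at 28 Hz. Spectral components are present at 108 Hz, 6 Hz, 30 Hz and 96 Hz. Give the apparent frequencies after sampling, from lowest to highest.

fs/2 = 14 Hz.
108 Hz mod fs = 24 Hz.
24 Hz > fs/2 = 14 Hz, folds to fs − 24 Hz = 4 Hz.
6 Hz ≤ fs/2 = 14 Hz, passes unchanged.
30 Hz mod fs = 2 Hz.
2 Hz ≤ fs/2 = 14 Hz, appears at 2 Hz.
96 Hz mod fs = 12 Hz.
12 Hz ≤ fs/2 = 14 Hz, appears at 12 Hz.
Distinct values: {2 Hz, 4 Hz, 6 Hz, 12 Hz}.

2 Hz, 4 Hz, 6 Hz, 12 Hz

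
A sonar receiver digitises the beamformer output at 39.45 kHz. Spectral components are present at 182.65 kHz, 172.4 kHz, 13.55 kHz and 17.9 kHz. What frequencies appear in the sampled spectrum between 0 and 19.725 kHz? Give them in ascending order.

fs/2 = 19.725 kHz.
182.65 kHz mod fs = 24.85 kHz.
24.85 kHz > fs/2 = 19.725 kHz, folds to fs − 24.85 kHz = 14.6 kHz.
172.4 kHz mod fs = 14.6 kHz.
14.6 kHz ≤ fs/2 = 19.725 kHz, appears at 14.6 kHz.
13.55 kHz ≤ fs/2 = 19.725 kHz, passes unchanged.
17.9 kHz ≤ fs/2 = 19.725 kHz, passes unchanged.
Distinct values: {13.55 kHz, 14.6 kHz, 17.9 kHz}.

13.55 kHz, 14.6 kHz, 17.9 kHz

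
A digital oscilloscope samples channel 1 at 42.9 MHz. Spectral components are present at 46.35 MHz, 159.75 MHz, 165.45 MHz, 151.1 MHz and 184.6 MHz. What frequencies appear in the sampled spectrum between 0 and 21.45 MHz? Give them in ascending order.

3.45 MHz, 6.15 MHz, 11.85 MHz, 13 MHz, 20.5 MHz

fs/2 = 21.45 MHz.
46.35 MHz mod fs = 3.45 MHz.
3.45 MHz ≤ fs/2 = 21.45 MHz, appears at 3.45 MHz.
159.75 MHz mod fs = 31.05 MHz.
31.05 MHz > fs/2 = 21.45 MHz, folds to fs − 31.05 MHz = 11.85 MHz.
165.45 MHz mod fs = 36.75 MHz.
36.75 MHz > fs/2 = 21.45 MHz, folds to fs − 36.75 MHz = 6.15 MHz.
151.1 MHz mod fs = 22.4 MHz.
22.4 MHz > fs/2 = 21.45 MHz, folds to fs − 22.4 MHz = 20.5 MHz.
184.6 MHz mod fs = 13 MHz.
13 MHz ≤ fs/2 = 21.45 MHz, appears at 13 MHz.
Distinct values: {3.45 MHz, 6.15 MHz, 11.85 MHz, 13 MHz, 20.5 MHz}.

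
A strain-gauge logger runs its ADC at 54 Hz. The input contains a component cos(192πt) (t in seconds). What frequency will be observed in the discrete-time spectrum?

12 Hz

ω = 192π rad/s → f = ω/(2π) = 96 Hz.
96 Hz mod fs = 42 Hz.
42 Hz > fs/2 = 27 Hz, folds to fs − 42 Hz = 12 Hz.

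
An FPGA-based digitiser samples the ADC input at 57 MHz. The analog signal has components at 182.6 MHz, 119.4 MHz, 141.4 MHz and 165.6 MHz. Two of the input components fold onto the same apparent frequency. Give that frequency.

fs/2 = 28.5 MHz.
182.6 MHz mod fs = 11.6 MHz.
11.6 MHz ≤ fs/2 = 28.5 MHz, appears at 11.6 MHz.
119.4 MHz mod fs = 5.4 MHz.
5.4 MHz ≤ fs/2 = 28.5 MHz, appears at 5.4 MHz.
141.4 MHz mod fs = 27.4 MHz.
27.4 MHz ≤ fs/2 = 28.5 MHz, appears at 27.4 MHz.
165.6 MHz mod fs = 51.6 MHz.
51.6 MHz > fs/2 = 28.5 MHz, folds to fs − 51.6 MHz = 5.4 MHz.
119.4 MHz and 165.6 MHz both map to 5.4 MHz.

5.4 MHz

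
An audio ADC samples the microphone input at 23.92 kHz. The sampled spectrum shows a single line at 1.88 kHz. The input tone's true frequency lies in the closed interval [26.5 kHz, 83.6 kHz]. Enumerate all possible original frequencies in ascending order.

45.96 kHz, 49.72 kHz, 69.88 kHz, 73.64 kHz

Frequencies that alias to 1.88 kHz are k·fs ± 1.88 kHz for integer k ≥ 0.
k=0: 1.88 kHz.
k=1: 22.04 kHz, 25.8 kHz.
k=2: 45.96 kHz, 49.72 kHz.
k=3: 69.88 kHz, 73.64 kHz.
k=4: 93.8 kHz, 97.56 kHz.
Within [26.5 kHz, 83.6 kHz]: 45.96 kHz, 49.72 kHz, 69.88 kHz, 73.64 kHz.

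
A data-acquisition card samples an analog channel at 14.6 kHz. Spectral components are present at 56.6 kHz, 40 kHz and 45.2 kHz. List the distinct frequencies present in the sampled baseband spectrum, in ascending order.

fs/2 = 7.3 kHz.
56.6 kHz mod fs = 12.8 kHz.
12.8 kHz > fs/2 = 7.3 kHz, folds to fs − 12.8 kHz = 1.8 kHz.
40 kHz mod fs = 10.8 kHz.
10.8 kHz > fs/2 = 7.3 kHz, folds to fs − 10.8 kHz = 3.8 kHz.
45.2 kHz mod fs = 1.4 kHz.
1.4 kHz ≤ fs/2 = 7.3 kHz, appears at 1.4 kHz.
Distinct values: {1.4 kHz, 1.8 kHz, 3.8 kHz}.

1.4 kHz, 1.8 kHz, 3.8 kHz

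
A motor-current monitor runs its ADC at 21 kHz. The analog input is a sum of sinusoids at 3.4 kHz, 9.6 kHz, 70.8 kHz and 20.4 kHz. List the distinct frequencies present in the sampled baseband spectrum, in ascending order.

fs/2 = 10.5 kHz.
3.4 kHz ≤ fs/2 = 10.5 kHz, passes unchanged.
9.6 kHz ≤ fs/2 = 10.5 kHz, passes unchanged.
70.8 kHz mod fs = 7.8 kHz.
7.8 kHz ≤ fs/2 = 10.5 kHz, appears at 7.8 kHz.
20.4 kHz > fs/2 = 10.5 kHz, folds to fs − 20.4 kHz = 0.6 kHz.
Distinct values: {0.6 kHz, 3.4 kHz, 7.8 kHz, 9.6 kHz}.

0.6 kHz, 3.4 kHz, 7.8 kHz, 9.6 kHz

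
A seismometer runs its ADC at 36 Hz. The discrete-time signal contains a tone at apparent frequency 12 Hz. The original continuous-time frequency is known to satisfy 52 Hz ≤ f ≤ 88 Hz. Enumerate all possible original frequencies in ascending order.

60 Hz, 84 Hz

Frequencies that alias to 12 Hz are k·fs ± 12 Hz for integer k ≥ 0.
k=0: 12 Hz.
k=1: 24 Hz, 48 Hz.
k=2: 60 Hz, 84 Hz.
k=3: 96 Hz, 120 Hz.
Within [52 Hz, 88 Hz]: 60 Hz, 84 Hz.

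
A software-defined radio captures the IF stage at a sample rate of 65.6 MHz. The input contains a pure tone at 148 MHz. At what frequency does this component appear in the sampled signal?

16.8 MHz

148 MHz mod fs = 16.8 MHz.
16.8 MHz ≤ fs/2 = 32.8 MHz, appears at 16.8 MHz.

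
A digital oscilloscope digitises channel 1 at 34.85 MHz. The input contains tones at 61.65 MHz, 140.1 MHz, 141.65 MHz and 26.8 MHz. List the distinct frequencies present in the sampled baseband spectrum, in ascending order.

0.7 MHz, 2.25 MHz, 8.05 MHz

fs/2 = 17.425 MHz.
61.65 MHz mod fs = 26.8 MHz.
26.8 MHz > fs/2 = 17.425 MHz, folds to fs − 26.8 MHz = 8.05 MHz.
140.1 MHz mod fs = 0.7 MHz.
0.7 MHz ≤ fs/2 = 17.425 MHz, appears at 0.7 MHz.
141.65 MHz mod fs = 2.25 MHz.
2.25 MHz ≤ fs/2 = 17.425 MHz, appears at 2.25 MHz.
26.8 MHz > fs/2 = 17.425 MHz, folds to fs − 26.8 MHz = 8.05 MHz.
Distinct values: {0.7 MHz, 2.25 MHz, 8.05 MHz}.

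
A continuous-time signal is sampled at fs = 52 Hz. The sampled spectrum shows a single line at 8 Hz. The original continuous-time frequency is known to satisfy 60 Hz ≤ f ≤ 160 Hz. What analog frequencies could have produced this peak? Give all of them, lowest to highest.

Frequencies that alias to 8 Hz are k·fs ± 8 Hz for integer k ≥ 0.
k=0: 8 Hz.
k=1: 44 Hz, 60 Hz.
k=2: 96 Hz, 112 Hz.
k=3: 148 Hz, 164 Hz.
k=4: 200 Hz, 216 Hz.
Within [60 Hz, 160 Hz]: 60 Hz, 96 Hz, 112 Hz, 148 Hz.

60 Hz, 96 Hz, 112 Hz, 148 Hz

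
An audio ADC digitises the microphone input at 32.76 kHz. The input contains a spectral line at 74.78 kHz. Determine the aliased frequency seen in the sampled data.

74.78 kHz mod fs = 9.26 kHz.
9.26 kHz ≤ fs/2 = 16.38 kHz, appears at 9.26 kHz.

9.26 kHz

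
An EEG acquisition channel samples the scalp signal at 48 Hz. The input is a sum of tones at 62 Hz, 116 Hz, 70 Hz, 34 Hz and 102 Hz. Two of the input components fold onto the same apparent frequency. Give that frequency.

14 Hz

fs/2 = 24 Hz.
62 Hz mod fs = 14 Hz.
14 Hz ≤ fs/2 = 24 Hz, appears at 14 Hz.
116 Hz mod fs = 20 Hz.
20 Hz ≤ fs/2 = 24 Hz, appears at 20 Hz.
70 Hz mod fs = 22 Hz.
22 Hz ≤ fs/2 = 24 Hz, appears at 22 Hz.
34 Hz > fs/2 = 24 Hz, folds to fs − 34 Hz = 14 Hz.
102 Hz mod fs = 6 Hz.
6 Hz ≤ fs/2 = 24 Hz, appears at 6 Hz.
34 Hz and 62 Hz both map to 14 Hz.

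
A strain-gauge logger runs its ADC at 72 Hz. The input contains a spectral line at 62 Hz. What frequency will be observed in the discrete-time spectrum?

10 Hz

62 Hz > fs/2 = 36 Hz, folds to fs − 62 Hz = 10 Hz.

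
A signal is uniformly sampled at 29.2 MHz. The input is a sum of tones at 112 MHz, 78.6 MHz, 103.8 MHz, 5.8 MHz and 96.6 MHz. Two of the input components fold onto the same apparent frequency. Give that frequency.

9 MHz

fs/2 = 14.6 MHz.
112 MHz mod fs = 24.4 MHz.
24.4 MHz > fs/2 = 14.6 MHz, folds to fs − 24.4 MHz = 4.8 MHz.
78.6 MHz mod fs = 20.2 MHz.
20.2 MHz > fs/2 = 14.6 MHz, folds to fs − 20.2 MHz = 9 MHz.
103.8 MHz mod fs = 16.2 MHz.
16.2 MHz > fs/2 = 14.6 MHz, folds to fs − 16.2 MHz = 13 MHz.
5.8 MHz ≤ fs/2 = 14.6 MHz, passes unchanged.
96.6 MHz mod fs = 9 MHz.
9 MHz ≤ fs/2 = 14.6 MHz, appears at 9 MHz.
78.6 MHz and 96.6 MHz both map to 9 MHz.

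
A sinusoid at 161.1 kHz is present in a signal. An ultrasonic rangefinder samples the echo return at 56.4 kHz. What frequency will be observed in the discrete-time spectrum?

161.1 kHz mod fs = 48.3 kHz.
48.3 kHz > fs/2 = 28.2 kHz, folds to fs − 48.3 kHz = 8.1 kHz.

8.1 kHz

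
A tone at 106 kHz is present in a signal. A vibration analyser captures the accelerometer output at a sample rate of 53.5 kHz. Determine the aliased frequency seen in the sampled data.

1 kHz

106 kHz mod fs = 52.5 kHz.
52.5 kHz > fs/2 = 26.75 kHz, folds to fs − 52.5 kHz = 1 kHz.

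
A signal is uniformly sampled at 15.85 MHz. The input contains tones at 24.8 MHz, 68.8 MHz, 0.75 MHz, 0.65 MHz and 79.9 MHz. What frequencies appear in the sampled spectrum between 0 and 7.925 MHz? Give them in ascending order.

0.65 MHz, 0.75 MHz, 5.4 MHz, 6.9 MHz

fs/2 = 7.925 MHz.
24.8 MHz mod fs = 8.95 MHz.
8.95 MHz > fs/2 = 7.925 MHz, folds to fs − 8.95 MHz = 6.9 MHz.
68.8 MHz mod fs = 5.4 MHz.
5.4 MHz ≤ fs/2 = 7.925 MHz, appears at 5.4 MHz.
0.75 MHz ≤ fs/2 = 7.925 MHz, passes unchanged.
0.65 MHz ≤ fs/2 = 7.925 MHz, passes unchanged.
79.9 MHz mod fs = 0.65 MHz.
0.65 MHz ≤ fs/2 = 7.925 MHz, appears at 0.65 MHz.
Distinct values: {0.65 MHz, 0.75 MHz, 5.4 MHz, 6.9 MHz}.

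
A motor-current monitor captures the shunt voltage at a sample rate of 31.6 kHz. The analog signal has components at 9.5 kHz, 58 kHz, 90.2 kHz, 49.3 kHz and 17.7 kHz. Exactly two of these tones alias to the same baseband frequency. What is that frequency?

13.9 kHz

fs/2 = 15.8 kHz.
9.5 kHz ≤ fs/2 = 15.8 kHz, passes unchanged.
58 kHz mod fs = 26.4 kHz.
26.4 kHz > fs/2 = 15.8 kHz, folds to fs − 26.4 kHz = 5.2 kHz.
90.2 kHz mod fs = 27 kHz.
27 kHz > fs/2 = 15.8 kHz, folds to fs − 27 kHz = 4.6 kHz.
49.3 kHz mod fs = 17.7 kHz.
17.7 kHz > fs/2 = 15.8 kHz, folds to fs − 17.7 kHz = 13.9 kHz.
17.7 kHz > fs/2 = 15.8 kHz, folds to fs − 17.7 kHz = 13.9 kHz.
17.7 kHz and 49.3 kHz both map to 13.9 kHz.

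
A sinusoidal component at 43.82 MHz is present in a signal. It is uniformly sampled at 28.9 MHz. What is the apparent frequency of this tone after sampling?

43.82 MHz mod fs = 14.92 MHz.
14.92 MHz > fs/2 = 14.45 MHz, folds to fs − 14.92 MHz = 13.98 MHz.

13.98 MHz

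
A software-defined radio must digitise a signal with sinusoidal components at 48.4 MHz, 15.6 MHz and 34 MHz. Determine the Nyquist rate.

Highest-frequency component: 48.4 MHz.
Nyquist rate = 2 × 48.4 MHz = 96.8 MHz.

96.8 MHz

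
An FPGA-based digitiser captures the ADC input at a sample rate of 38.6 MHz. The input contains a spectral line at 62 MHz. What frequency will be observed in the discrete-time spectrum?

62 MHz mod fs = 23.4 MHz.
23.4 MHz > fs/2 = 19.3 MHz, folds to fs − 23.4 MHz = 15.2 MHz.

15.2 MHz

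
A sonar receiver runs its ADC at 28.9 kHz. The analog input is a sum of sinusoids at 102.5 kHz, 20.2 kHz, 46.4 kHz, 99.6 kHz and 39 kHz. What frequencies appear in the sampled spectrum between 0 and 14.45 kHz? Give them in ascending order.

fs/2 = 14.45 kHz.
102.5 kHz mod fs = 15.8 kHz.
15.8 kHz > fs/2 = 14.45 kHz, folds to fs − 15.8 kHz = 13.1 kHz.
20.2 kHz > fs/2 = 14.45 kHz, folds to fs − 20.2 kHz = 8.7 kHz.
46.4 kHz mod fs = 17.5 kHz.
17.5 kHz > fs/2 = 14.45 kHz, folds to fs − 17.5 kHz = 11.4 kHz.
99.6 kHz mod fs = 12.9 kHz.
12.9 kHz ≤ fs/2 = 14.45 kHz, appears at 12.9 kHz.
39 kHz mod fs = 10.1 kHz.
10.1 kHz ≤ fs/2 = 14.45 kHz, appears at 10.1 kHz.
Distinct values: {8.7 kHz, 10.1 kHz, 11.4 kHz, 12.9 kHz, 13.1 kHz}.

8.7 kHz, 10.1 kHz, 11.4 kHz, 12.9 kHz, 13.1 kHz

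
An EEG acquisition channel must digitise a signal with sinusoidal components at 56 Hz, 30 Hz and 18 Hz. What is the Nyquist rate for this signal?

Highest-frequency component: 56 Hz.
Nyquist rate = 2 × 56 Hz = 112 Hz.

112 Hz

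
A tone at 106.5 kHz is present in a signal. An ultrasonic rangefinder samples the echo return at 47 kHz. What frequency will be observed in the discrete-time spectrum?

12.5 kHz

106.5 kHz mod fs = 12.5 kHz.
12.5 kHz ≤ fs/2 = 23.5 kHz, appears at 12.5 kHz.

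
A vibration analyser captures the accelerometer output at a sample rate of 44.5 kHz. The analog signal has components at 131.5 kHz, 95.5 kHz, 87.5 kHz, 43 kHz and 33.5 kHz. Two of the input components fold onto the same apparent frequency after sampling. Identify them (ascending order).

fs/2 = 22.25 kHz.
131.5 kHz mod fs = 42.5 kHz.
42.5 kHz > fs/2 = 22.25 kHz, folds to fs − 42.5 kHz = 2 kHz.
95.5 kHz mod fs = 6.5 kHz.
6.5 kHz ≤ fs/2 = 22.25 kHz, appears at 6.5 kHz.
87.5 kHz mod fs = 43 kHz.
43 kHz > fs/2 = 22.25 kHz, folds to fs − 43 kHz = 1.5 kHz.
43 kHz > fs/2 = 22.25 kHz, folds to fs − 43 kHz = 1.5 kHz.
33.5 kHz > fs/2 = 22.25 kHz, folds to fs − 33.5 kHz = 11 kHz.
43 kHz and 87.5 kHz both map to 1.5 kHz.

43 kHz, 87.5 kHz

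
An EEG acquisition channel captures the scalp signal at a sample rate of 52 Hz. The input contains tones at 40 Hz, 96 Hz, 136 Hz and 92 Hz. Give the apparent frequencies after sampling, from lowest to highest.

fs/2 = 26 Hz.
40 Hz > fs/2 = 26 Hz, folds to fs − 40 Hz = 12 Hz.
96 Hz mod fs = 44 Hz.
44 Hz > fs/2 = 26 Hz, folds to fs − 44 Hz = 8 Hz.
136 Hz mod fs = 32 Hz.
32 Hz > fs/2 = 26 Hz, folds to fs − 32 Hz = 20 Hz.
92 Hz mod fs = 40 Hz.
40 Hz > fs/2 = 26 Hz, folds to fs − 40 Hz = 12 Hz.
Distinct values: {8 Hz, 12 Hz, 20 Hz}.

8 Hz, 12 Hz, 20 Hz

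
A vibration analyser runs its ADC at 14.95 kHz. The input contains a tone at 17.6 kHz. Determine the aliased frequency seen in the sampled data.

2.65 kHz

17.6 kHz mod fs = 2.65 kHz.
2.65 kHz ≤ fs/2 = 7.475 kHz, appears at 2.65 kHz.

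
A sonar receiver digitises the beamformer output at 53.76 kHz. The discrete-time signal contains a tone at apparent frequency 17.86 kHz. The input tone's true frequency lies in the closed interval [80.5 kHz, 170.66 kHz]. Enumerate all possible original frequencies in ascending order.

Frequencies that alias to 17.86 kHz are k·fs ± 17.86 kHz for integer k ≥ 0.
k=0: 17.86 kHz.
k=1: 35.9 kHz, 71.62 kHz.
k=2: 89.66 kHz, 125.38 kHz.
k=3: 143.42 kHz, 179.14 kHz.
k=4: 197.18 kHz, 232.9 kHz.
Within [80.5 kHz, 170.66 kHz]: 89.66 kHz, 125.38 kHz, 143.42 kHz.

89.66 kHz, 125.38 kHz, 143.42 kHz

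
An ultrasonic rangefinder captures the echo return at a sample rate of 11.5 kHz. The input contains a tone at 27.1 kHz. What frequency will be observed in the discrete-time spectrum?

4.1 kHz

27.1 kHz mod fs = 4.1 kHz.
4.1 kHz ≤ fs/2 = 5.75 kHz, appears at 4.1 kHz.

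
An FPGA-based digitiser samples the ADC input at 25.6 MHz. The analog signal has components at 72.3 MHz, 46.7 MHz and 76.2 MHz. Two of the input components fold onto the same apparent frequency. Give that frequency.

fs/2 = 12.8 MHz.
72.3 MHz mod fs = 21.1 MHz.
21.1 MHz > fs/2 = 12.8 MHz, folds to fs − 21.1 MHz = 4.5 MHz.
46.7 MHz mod fs = 21.1 MHz.
21.1 MHz > fs/2 = 12.8 MHz, folds to fs − 21.1 MHz = 4.5 MHz.
76.2 MHz mod fs = 25 MHz.
25 MHz > fs/2 = 12.8 MHz, folds to fs − 25 MHz = 0.6 MHz.
46.7 MHz and 72.3 MHz both map to 4.5 MHz.

4.5 MHz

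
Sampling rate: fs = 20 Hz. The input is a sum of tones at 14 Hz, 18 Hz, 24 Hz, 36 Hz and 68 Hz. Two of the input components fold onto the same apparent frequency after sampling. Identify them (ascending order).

fs/2 = 10 Hz.
14 Hz > fs/2 = 10 Hz, folds to fs − 14 Hz = 6 Hz.
18 Hz > fs/2 = 10 Hz, folds to fs − 18 Hz = 2 Hz.
24 Hz mod fs = 4 Hz.
4 Hz ≤ fs/2 = 10 Hz, appears at 4 Hz.
36 Hz mod fs = 16 Hz.
16 Hz > fs/2 = 10 Hz, folds to fs − 16 Hz = 4 Hz.
68 Hz mod fs = 8 Hz.
8 Hz ≤ fs/2 = 10 Hz, appears at 8 Hz.
24 Hz and 36 Hz both map to 4 Hz.

24 Hz, 36 Hz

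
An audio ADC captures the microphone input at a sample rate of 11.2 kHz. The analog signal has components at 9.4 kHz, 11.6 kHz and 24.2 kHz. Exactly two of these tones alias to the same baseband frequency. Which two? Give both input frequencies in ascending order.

fs/2 = 5.6 kHz.
9.4 kHz > fs/2 = 5.6 kHz, folds to fs − 9.4 kHz = 1.8 kHz.
11.6 kHz mod fs = 0.4 kHz.
0.4 kHz ≤ fs/2 = 5.6 kHz, appears at 0.4 kHz.
24.2 kHz mod fs = 1.8 kHz.
1.8 kHz ≤ fs/2 = 5.6 kHz, appears at 1.8 kHz.
9.4 kHz and 24.2 kHz both map to 1.8 kHz.

9.4 kHz, 24.2 kHz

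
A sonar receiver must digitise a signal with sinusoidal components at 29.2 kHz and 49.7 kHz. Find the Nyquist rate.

Highest-frequency component: 49.7 kHz.
Nyquist rate = 2 × 49.7 kHz = 99.4 kHz.

99.4 kHz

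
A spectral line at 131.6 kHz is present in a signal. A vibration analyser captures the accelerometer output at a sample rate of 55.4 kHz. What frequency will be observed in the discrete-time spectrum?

131.6 kHz mod fs = 20.8 kHz.
20.8 kHz ≤ fs/2 = 27.7 kHz, appears at 20.8 kHz.

20.8 kHz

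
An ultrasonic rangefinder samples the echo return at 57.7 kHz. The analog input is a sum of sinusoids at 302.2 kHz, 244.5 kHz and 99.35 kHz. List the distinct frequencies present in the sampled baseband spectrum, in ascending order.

13.7 kHz, 16.05 kHz

fs/2 = 28.85 kHz.
302.2 kHz mod fs = 13.7 kHz.
13.7 kHz ≤ fs/2 = 28.85 kHz, appears at 13.7 kHz.
244.5 kHz mod fs = 13.7 kHz.
13.7 kHz ≤ fs/2 = 28.85 kHz, appears at 13.7 kHz.
99.35 kHz mod fs = 41.65 kHz.
41.65 kHz > fs/2 = 28.85 kHz, folds to fs − 41.65 kHz = 16.05 kHz.
Distinct values: {13.7 kHz, 16.05 kHz}.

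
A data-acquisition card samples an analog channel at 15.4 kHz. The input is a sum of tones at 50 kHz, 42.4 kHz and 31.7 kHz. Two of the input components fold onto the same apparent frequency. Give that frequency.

fs/2 = 7.7 kHz.
50 kHz mod fs = 3.8 kHz.
3.8 kHz ≤ fs/2 = 7.7 kHz, appears at 3.8 kHz.
42.4 kHz mod fs = 11.6 kHz.
11.6 kHz > fs/2 = 7.7 kHz, folds to fs − 11.6 kHz = 3.8 kHz.
31.7 kHz mod fs = 0.9 kHz.
0.9 kHz ≤ fs/2 = 7.7 kHz, appears at 0.9 kHz.
42.4 kHz and 50 kHz both map to 3.8 kHz.

3.8 kHz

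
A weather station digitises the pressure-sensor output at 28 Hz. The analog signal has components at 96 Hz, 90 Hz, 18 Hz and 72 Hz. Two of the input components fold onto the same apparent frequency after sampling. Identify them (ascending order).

72 Hz, 96 Hz

fs/2 = 14 Hz.
96 Hz mod fs = 12 Hz.
12 Hz ≤ fs/2 = 14 Hz, appears at 12 Hz.
90 Hz mod fs = 6 Hz.
6 Hz ≤ fs/2 = 14 Hz, appears at 6 Hz.
18 Hz > fs/2 = 14 Hz, folds to fs − 18 Hz = 10 Hz.
72 Hz mod fs = 16 Hz.
16 Hz > fs/2 = 14 Hz, folds to fs − 16 Hz = 12 Hz.
72 Hz and 96 Hz both map to 12 Hz.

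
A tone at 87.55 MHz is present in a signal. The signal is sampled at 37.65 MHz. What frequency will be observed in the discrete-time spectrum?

12.25 MHz

87.55 MHz mod fs = 12.25 MHz.
12.25 MHz ≤ fs/2 = 18.825 MHz, appears at 12.25 MHz.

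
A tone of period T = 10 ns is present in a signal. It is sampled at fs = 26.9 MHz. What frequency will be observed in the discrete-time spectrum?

T = 10 ns → f = 1/T = 100 MHz.
100 MHz mod fs = 19.3 MHz.
19.3 MHz > fs/2 = 13.45 MHz, folds to fs − 19.3 MHz = 7.6 MHz.

7.6 MHz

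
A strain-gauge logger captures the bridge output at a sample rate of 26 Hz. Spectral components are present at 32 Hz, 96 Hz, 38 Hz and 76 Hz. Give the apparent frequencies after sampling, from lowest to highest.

2 Hz, 6 Hz, 8 Hz, 12 Hz

fs/2 = 13 Hz.
32 Hz mod fs = 6 Hz.
6 Hz ≤ fs/2 = 13 Hz, appears at 6 Hz.
96 Hz mod fs = 18 Hz.
18 Hz > fs/2 = 13 Hz, folds to fs − 18 Hz = 8 Hz.
38 Hz mod fs = 12 Hz.
12 Hz ≤ fs/2 = 13 Hz, appears at 12 Hz.
76 Hz mod fs = 24 Hz.
24 Hz > fs/2 = 13 Hz, folds to fs − 24 Hz = 2 Hz.
Distinct values: {2 Hz, 6 Hz, 8 Hz, 12 Hz}.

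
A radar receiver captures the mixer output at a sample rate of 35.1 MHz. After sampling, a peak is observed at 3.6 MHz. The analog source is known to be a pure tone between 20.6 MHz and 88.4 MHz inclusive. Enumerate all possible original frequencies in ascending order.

Frequencies that alias to 3.6 MHz are k·fs ± 3.6 MHz for integer k ≥ 0.
k=0: 3.6 MHz.
k=1: 31.5 MHz, 38.7 MHz.
k=2: 66.6 MHz, 73.8 MHz.
k=3: 101.7 MHz, 108.9 MHz.
Within [20.6 MHz, 88.4 MHz]: 31.5 MHz, 38.7 MHz, 66.6 MHz, 73.8 MHz.

31.5 MHz, 38.7 MHz, 66.6 MHz, 73.8 MHz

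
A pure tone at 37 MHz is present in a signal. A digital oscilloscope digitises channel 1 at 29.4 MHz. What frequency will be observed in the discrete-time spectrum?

37 MHz mod fs = 7.6 MHz.
7.6 MHz ≤ fs/2 = 14.7 MHz, appears at 7.6 MHz.

7.6 MHz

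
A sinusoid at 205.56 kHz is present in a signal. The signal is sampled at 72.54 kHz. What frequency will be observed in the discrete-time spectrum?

12.06 kHz

205.56 kHz mod fs = 60.48 kHz.
60.48 kHz > fs/2 = 36.27 kHz, folds to fs − 60.48 kHz = 12.06 kHz.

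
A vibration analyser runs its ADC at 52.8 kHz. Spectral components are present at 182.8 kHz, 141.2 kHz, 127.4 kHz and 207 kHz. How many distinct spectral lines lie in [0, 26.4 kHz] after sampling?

4

fs/2 = 26.4 kHz.
182.8 kHz mod fs = 24.4 kHz.
24.4 kHz ≤ fs/2 = 26.4 kHz, appears at 24.4 kHz.
141.2 kHz mod fs = 35.6 kHz.
35.6 kHz > fs/2 = 26.4 kHz, folds to fs − 35.6 kHz = 17.2 kHz.
127.4 kHz mod fs = 21.8 kHz.
21.8 kHz ≤ fs/2 = 26.4 kHz, appears at 21.8 kHz.
207 kHz mod fs = 48.6 kHz.
48.6 kHz > fs/2 = 26.4 kHz, folds to fs − 48.6 kHz = 4.2 kHz.
Distinct values: {4.2 kHz, 17.2 kHz, 21.8 kHz, 24.4 kHz} → 4.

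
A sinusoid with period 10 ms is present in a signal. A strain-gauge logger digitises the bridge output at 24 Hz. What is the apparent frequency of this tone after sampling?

T = 10 ms → f = 1/T = 100 Hz.
100 Hz mod fs = 4 Hz.
4 Hz ≤ fs/2 = 12 Hz, appears at 4 Hz.

4 Hz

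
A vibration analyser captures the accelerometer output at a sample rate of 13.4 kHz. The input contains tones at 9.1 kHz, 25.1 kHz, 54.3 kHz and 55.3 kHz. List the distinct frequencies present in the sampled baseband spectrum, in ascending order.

fs/2 = 6.7 kHz.
9.1 kHz > fs/2 = 6.7 kHz, folds to fs − 9.1 kHz = 4.3 kHz.
25.1 kHz mod fs = 11.7 kHz.
11.7 kHz > fs/2 = 6.7 kHz, folds to fs − 11.7 kHz = 1.7 kHz.
54.3 kHz mod fs = 0.7 kHz.
0.7 kHz ≤ fs/2 = 6.7 kHz, appears at 0.7 kHz.
55.3 kHz mod fs = 1.7 kHz.
1.7 kHz ≤ fs/2 = 6.7 kHz, appears at 1.7 kHz.
Distinct values: {0.7 kHz, 1.7 kHz, 4.3 kHz}.

0.7 kHz, 1.7 kHz, 4.3 kHz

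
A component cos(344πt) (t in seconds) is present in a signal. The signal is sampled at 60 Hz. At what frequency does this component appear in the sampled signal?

8 Hz

ω = 344π rad/s → f = ω/(2π) = 172 Hz.
172 Hz mod fs = 52 Hz.
52 Hz > fs/2 = 30 Hz, folds to fs − 52 Hz = 8 Hz.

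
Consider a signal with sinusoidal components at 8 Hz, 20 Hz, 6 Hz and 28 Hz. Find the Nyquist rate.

Highest-frequency component: 28 Hz.
Nyquist rate = 2 × 28 Hz = 56 Hz.

56 Hz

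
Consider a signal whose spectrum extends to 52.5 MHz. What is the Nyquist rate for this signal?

Nyquist rate = 2 × 52.5 MHz = 105 MHz.

105 MHz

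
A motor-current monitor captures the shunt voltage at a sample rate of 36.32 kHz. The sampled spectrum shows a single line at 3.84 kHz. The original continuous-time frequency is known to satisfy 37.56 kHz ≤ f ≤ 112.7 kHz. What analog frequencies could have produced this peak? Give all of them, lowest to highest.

Frequencies that alias to 3.84 kHz are k·fs ± 3.84 kHz for integer k ≥ 0.
k=0: 3.84 kHz.
k=1: 32.48 kHz, 40.16 kHz.
k=2: 68.8 kHz, 76.48 kHz.
k=3: 105.12 kHz, 112.8 kHz.
k=4: 141.44 kHz, 149.12 kHz.
Within [37.56 kHz, 112.7 kHz]: 40.16 kHz, 68.8 kHz, 76.48 kHz, 105.12 kHz.

40.16 kHz, 68.8 kHz, 76.48 kHz, 105.12 kHz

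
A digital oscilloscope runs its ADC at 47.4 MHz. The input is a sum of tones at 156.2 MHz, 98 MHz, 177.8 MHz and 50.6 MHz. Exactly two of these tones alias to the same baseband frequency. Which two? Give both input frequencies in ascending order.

50.6 MHz, 98 MHz

fs/2 = 23.7 MHz.
156.2 MHz mod fs = 14 MHz.
14 MHz ≤ fs/2 = 23.7 MHz, appears at 14 MHz.
98 MHz mod fs = 3.2 MHz.
3.2 MHz ≤ fs/2 = 23.7 MHz, appears at 3.2 MHz.
177.8 MHz mod fs = 35.6 MHz.
35.6 MHz > fs/2 = 23.7 MHz, folds to fs − 35.6 MHz = 11.8 MHz.
50.6 MHz mod fs = 3.2 MHz.
3.2 MHz ≤ fs/2 = 23.7 MHz, appears at 3.2 MHz.
50.6 MHz and 98 MHz both map to 3.2 MHz.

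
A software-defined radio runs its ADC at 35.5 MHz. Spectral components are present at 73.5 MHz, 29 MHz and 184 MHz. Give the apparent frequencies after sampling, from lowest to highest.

2.5 MHz, 6.5 MHz

fs/2 = 17.75 MHz.
73.5 MHz mod fs = 2.5 MHz.
2.5 MHz ≤ fs/2 = 17.75 MHz, appears at 2.5 MHz.
29 MHz > fs/2 = 17.75 MHz, folds to fs − 29 MHz = 6.5 MHz.
184 MHz mod fs = 6.5 MHz.
6.5 MHz ≤ fs/2 = 17.75 MHz, appears at 6.5 MHz.
Distinct values: {2.5 MHz, 6.5 MHz}.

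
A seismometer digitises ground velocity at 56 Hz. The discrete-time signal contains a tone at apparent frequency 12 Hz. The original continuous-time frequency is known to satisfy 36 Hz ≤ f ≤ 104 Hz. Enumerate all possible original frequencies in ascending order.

Frequencies that alias to 12 Hz are k·fs ± 12 Hz for integer k ≥ 0.
k=0: 12 Hz.
k=1: 44 Hz, 68 Hz.
k=2: 100 Hz, 124 Hz.
k=3: 156 Hz, 180 Hz.
Within [36 Hz, 104 Hz]: 44 Hz, 68 Hz, 100 Hz.

44 Hz, 68 Hz, 100 Hz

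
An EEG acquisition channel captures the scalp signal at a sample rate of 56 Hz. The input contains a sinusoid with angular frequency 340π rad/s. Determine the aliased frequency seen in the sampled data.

2 Hz

ω = 340π rad/s → f = ω/(2π) = 170 Hz.
170 Hz mod fs = 2 Hz.
2 Hz ≤ fs/2 = 28 Hz, appears at 2 Hz.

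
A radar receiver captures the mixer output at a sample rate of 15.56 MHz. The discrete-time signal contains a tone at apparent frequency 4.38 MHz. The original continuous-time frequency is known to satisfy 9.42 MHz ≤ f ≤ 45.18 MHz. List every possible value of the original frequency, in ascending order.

11.18 MHz, 19.94 MHz, 26.74 MHz, 35.5 MHz, 42.3 MHz

Frequencies that alias to 4.38 MHz are k·fs ± 4.38 MHz for integer k ≥ 0.
k=0: 4.38 MHz.
k=1: 11.18 MHz, 19.94 MHz.
k=2: 26.74 MHz, 35.5 MHz.
k=3: 42.3 MHz, 51.06 MHz.
k=4: 57.86 MHz, 66.62 MHz.
Within [9.42 MHz, 45.18 MHz]: 11.18 MHz, 19.94 MHz, 26.74 MHz, 35.5 MHz, 42.3 MHz.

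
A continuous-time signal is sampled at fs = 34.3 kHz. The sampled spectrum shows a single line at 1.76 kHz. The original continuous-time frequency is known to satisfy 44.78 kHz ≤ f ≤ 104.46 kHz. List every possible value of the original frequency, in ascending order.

66.84 kHz, 70.36 kHz, 101.14 kHz

Frequencies that alias to 1.76 kHz are k·fs ± 1.76 kHz for integer k ≥ 0.
k=0: 1.76 kHz.
k=1: 32.54 kHz, 36.06 kHz.
k=2: 66.84 kHz, 70.36 kHz.
k=3: 101.14 kHz, 104.66 kHz.
k=4: 135.44 kHz, 138.96 kHz.
Within [44.78 kHz, 104.46 kHz]: 66.84 kHz, 70.36 kHz, 101.14 kHz.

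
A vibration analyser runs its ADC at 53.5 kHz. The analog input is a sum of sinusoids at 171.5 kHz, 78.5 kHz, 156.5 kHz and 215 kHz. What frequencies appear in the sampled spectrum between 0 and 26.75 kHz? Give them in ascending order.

1 kHz, 4 kHz, 11 kHz, 25 kHz

fs/2 = 26.75 kHz.
171.5 kHz mod fs = 11 kHz.
11 kHz ≤ fs/2 = 26.75 kHz, appears at 11 kHz.
78.5 kHz mod fs = 25 kHz.
25 kHz ≤ fs/2 = 26.75 kHz, appears at 25 kHz.
156.5 kHz mod fs = 49.5 kHz.
49.5 kHz > fs/2 = 26.75 kHz, folds to fs − 49.5 kHz = 4 kHz.
215 kHz mod fs = 1 kHz.
1 kHz ≤ fs/2 = 26.75 kHz, appears at 1 kHz.
Distinct values: {1 kHz, 4 kHz, 11 kHz, 25 kHz}.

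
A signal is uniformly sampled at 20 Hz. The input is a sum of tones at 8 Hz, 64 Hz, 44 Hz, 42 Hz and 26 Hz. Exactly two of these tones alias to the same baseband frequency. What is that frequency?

4 Hz

fs/2 = 10 Hz.
8 Hz ≤ fs/2 = 10 Hz, passes unchanged.
64 Hz mod fs = 4 Hz.
4 Hz ≤ fs/2 = 10 Hz, appears at 4 Hz.
44 Hz mod fs = 4 Hz.
4 Hz ≤ fs/2 = 10 Hz, appears at 4 Hz.
42 Hz mod fs = 2 Hz.
2 Hz ≤ fs/2 = 10 Hz, appears at 2 Hz.
26 Hz mod fs = 6 Hz.
6 Hz ≤ fs/2 = 10 Hz, appears at 6 Hz.
44 Hz and 64 Hz both map to 4 Hz.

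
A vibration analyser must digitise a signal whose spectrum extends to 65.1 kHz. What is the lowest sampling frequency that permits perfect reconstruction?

130.2 kHz

Nyquist rate = 2 × 65.1 kHz = 130.2 kHz.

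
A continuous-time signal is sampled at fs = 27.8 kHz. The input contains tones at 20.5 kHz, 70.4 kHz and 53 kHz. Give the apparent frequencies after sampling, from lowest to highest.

fs/2 = 13.9 kHz.
20.5 kHz > fs/2 = 13.9 kHz, folds to fs − 20.5 kHz = 7.3 kHz.
70.4 kHz mod fs = 14.8 kHz.
14.8 kHz > fs/2 = 13.9 kHz, folds to fs − 14.8 kHz = 13 kHz.
53 kHz mod fs = 25.2 kHz.
25.2 kHz > fs/2 = 13.9 kHz, folds to fs − 25.2 kHz = 2.6 kHz.
Distinct values: {2.6 kHz, 7.3 kHz, 13 kHz}.

2.6 kHz, 7.3 kHz, 13 kHz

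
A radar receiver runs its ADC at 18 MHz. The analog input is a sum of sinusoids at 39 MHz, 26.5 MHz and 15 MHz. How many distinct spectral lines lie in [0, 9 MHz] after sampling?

2

fs/2 = 9 MHz.
39 MHz mod fs = 3 MHz.
3 MHz ≤ fs/2 = 9 MHz, appears at 3 MHz.
26.5 MHz mod fs = 8.5 MHz.
8.5 MHz ≤ fs/2 = 9 MHz, appears at 8.5 MHz.
15 MHz > fs/2 = 9 MHz, folds to fs − 15 MHz = 3 MHz.
Distinct values: {3 MHz, 8.5 MHz} → 2.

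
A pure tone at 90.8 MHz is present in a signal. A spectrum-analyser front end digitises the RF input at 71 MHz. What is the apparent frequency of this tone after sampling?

90.8 MHz mod fs = 19.8 MHz.
19.8 MHz ≤ fs/2 = 35.5 MHz, appears at 19.8 MHz.

19.8 MHz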